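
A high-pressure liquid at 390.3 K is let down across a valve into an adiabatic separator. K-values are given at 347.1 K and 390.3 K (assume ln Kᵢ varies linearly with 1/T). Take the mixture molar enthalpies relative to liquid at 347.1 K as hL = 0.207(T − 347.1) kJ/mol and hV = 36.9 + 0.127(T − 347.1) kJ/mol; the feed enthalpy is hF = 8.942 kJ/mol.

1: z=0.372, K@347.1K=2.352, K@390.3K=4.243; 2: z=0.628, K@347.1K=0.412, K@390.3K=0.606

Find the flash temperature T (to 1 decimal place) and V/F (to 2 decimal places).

T = 350.6 K, V/F = 0.22

Adiabatic flash: solve Rachford–Rice at each trial T, then check hF = ψ·hV(T) + (1−ψ)·hL(T).
  T = 347.1 K: K = (2.352, 0.412), RR gives ψ = 0.168, H_out = 6.205 kJ/mol
  T = 390.3 K: K = (4.243, 0.606), RR gives ψ = 0.751, H_out = 34.043 kJ/mol
  T = 368.7 K: K = (3.214, 0.505), RR gives ψ = 0.468, H_out = 20.946 kJ/mol
  T = 357.9 K: K = (2.762, 0.458), RR gives ψ = 0.330, H_out = 14.115 kJ/mol
  T = 352.5 K: K = (2.552, 0.435), RR gives ψ = 0.253, H_out = 10.356 kJ/mol
  T = 349.8 K: K = (2.451, 0.423), RR gives ψ = 0.212, H_out = 8.340 kJ/mol
  T = 351.1 K: K = (2.499, 0.429), RR gives ψ = 0.232, H_out = 9.324 kJ/mol
Linear interpolation between T = 349.8 (H_out = 8.340) and T = 351.1 (H_out = 9.324) on hF = 8.942 gives T ≈ 350.6 K, at which ψ = 0.22.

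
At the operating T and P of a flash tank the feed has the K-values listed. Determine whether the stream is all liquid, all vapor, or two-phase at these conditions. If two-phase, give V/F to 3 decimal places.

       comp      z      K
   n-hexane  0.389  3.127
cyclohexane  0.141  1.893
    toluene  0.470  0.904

all vapor

ΣzᵢKᵢ = 1.908; Σzᵢ/Kᵢ = 0.719.
Since Σzᵢ/Kᵢ < 1 the mixture is above its dew point — single vapor phase.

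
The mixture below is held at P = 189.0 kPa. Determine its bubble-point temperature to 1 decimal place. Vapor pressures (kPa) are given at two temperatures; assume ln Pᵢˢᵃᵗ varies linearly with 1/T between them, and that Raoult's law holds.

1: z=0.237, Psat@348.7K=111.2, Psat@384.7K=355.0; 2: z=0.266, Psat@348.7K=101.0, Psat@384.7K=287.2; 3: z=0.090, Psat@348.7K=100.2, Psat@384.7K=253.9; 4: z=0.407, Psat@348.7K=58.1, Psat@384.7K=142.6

Bubble-point temperature: ΣzᵢPᵢˢᵃᵗ(T) = P. Interpolate ln Pᵢˢᵃᵗ = aᵢ + bᵢ/T.
  T = 348.7 K: ΣzᵢPᵢˢᵃᵗ = 85.89 kPa
  T = 384.7 K: ΣzᵢPᵢˢᵃᵗ = 241.42 kPa
  T = 366.7 K: ΣzᵢPᵢˢᵃᵗ = 147.49 kPa
  T = 375.7 K: ΣzᵢPᵢˢᵃᵗ = 189.75 kPa
  T = 371.2 K: ΣzᵢPᵢˢᵃᵗ = 167.53 kPa
  T = 373.4 K: ΣzᵢPᵢˢᵃᵗ = 178.11 kPa
Interpolating between 373.4 K and 375.7 K gives T ≈ 375.6 K.

T = 375.6 K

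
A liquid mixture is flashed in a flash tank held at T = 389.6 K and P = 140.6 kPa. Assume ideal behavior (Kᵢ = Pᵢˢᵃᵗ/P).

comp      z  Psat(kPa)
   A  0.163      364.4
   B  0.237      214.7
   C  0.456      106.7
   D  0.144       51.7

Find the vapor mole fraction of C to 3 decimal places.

Raoult's law: Kᵢ = Pᵢˢᵃᵗ/P = Pᵢˢᵃᵗ/140.6.
  K_A = 364.4/140.6 = 2.59175, K_B = 214.7/140.6 = 1.52703, K_C = 106.7/140.6 = 0.75889, K_D = 51.7/140.6 = 0.36771
Material balance + equilibrium reduce to Σ zᵢ(Kᵢ−1)/(1+V/F(Kᵢ−1)) = 0.
Check two-phase: ΣzᵢKᵢ = 1.183 > 1 and Σzᵢ/Kᵢ = 1.211 > 1, so g(0) = 0.183 > 0 and g(1) = -0.211 < 0.
Newton iteration, V/F⁰ = 0.5:
  V/F = 0.500: g = -0.0148, g' = -0.327 → V/F = 0.455
Converged at V/F = 0.455.
Compositions from xᵢ = zᵢ/(1+V/F(Kᵢ−1)), yᵢ = Kᵢxᵢ:
  A: x = 0.095, y = 0.245
  B: x = 0.191, y = 0.292
  C: x = 0.512, y = 0.389
  D: x = 0.202, y = 0.074

y_C = 0.389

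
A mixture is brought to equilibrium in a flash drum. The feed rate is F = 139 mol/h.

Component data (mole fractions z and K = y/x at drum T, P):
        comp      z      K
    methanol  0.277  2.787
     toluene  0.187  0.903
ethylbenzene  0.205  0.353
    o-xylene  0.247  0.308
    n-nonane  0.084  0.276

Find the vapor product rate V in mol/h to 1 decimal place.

Material balance + equilibrium reduce to Σ zᵢ(Kᵢ−1)/(1+ψ(Kᵢ−1)) = 0.
g(0) = ΣzᵢKᵢ − 1 = 0.112 and g(1) = 1 − Σzᵢ/Kᵢ = -0.994, so a root lies in (0, 1).
Iterate (Newton) starting at ψ = 0.5:
  ψ = 0.500: g = -0.3104, g' = -0.821 → ψ = 0.122
  ψ = 0.122: g = -0.0093, g' = -0.893 → ψ = 0.112
Converged at ψ = 0.112.
Then V = ψ·F = 0.1116·139 = 15.5 mol/h and L = F − V = 123.5 mol/h.

V = 15.5 mol/h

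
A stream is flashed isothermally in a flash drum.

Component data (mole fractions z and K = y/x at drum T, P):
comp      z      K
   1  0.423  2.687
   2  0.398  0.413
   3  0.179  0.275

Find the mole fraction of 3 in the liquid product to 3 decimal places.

x_3 = 0.235

Rachford–Rice: g(V/F) = Σ zᵢ(Kᵢ−1)/(1+V/F(Kᵢ−1)) = 0.
g(0) = ΣzᵢKᵢ − 1 = 0.350 and g(1) = 1 − Σzᵢ/Kᵢ = -0.772, so a root lies in (0, 1).
Iterate (Newton) starting at V/F = 0.5:
  V/F = 0.500: g = -0.1472, g' = -0.860 → V/F = 0.329
  V/F = 0.329: g = -0.0011, g' = -0.871 → V/F = 0.328
Converged at V/F = 0.328.
Compositions from xᵢ = zᵢ/(1+V/F(Kᵢ−1)), yᵢ = Kᵢxᵢ:
  1: x = 0.272, y = 0.732
  2: x = 0.493, y = 0.204
  3: x = 0.235, y = 0.065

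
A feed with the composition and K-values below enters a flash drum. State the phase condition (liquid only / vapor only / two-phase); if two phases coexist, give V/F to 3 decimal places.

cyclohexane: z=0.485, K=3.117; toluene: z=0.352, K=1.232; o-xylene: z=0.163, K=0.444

vapor only

ΣzᵢKᵢ = 2.018; Σzᵢ/Kᵢ = 0.808.
Since Σzᵢ/Kᵢ < 1 the mixture is above its dew point — single vapor phase.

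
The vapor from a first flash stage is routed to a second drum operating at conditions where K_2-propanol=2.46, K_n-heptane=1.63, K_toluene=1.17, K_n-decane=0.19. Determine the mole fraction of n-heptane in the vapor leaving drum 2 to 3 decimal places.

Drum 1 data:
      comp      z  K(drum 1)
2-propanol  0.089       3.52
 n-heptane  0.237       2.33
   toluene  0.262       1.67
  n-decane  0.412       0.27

y_n-heptane (drum 2) = 0.394

Drum 1:
Material balance + equilibrium reduce to Σ zᵢ(Kᵢ−1)/(1+ψ₁(Kᵢ−1)) = 0.
Feasibility: ΣzᵢKᵢ = 1.414, Σzᵢ/Kᵢ = 1.810 — both > 1, two phases present.
Newton–Raphson from ψ₁ = 0.65:
  ψ₁ = 0.650: g = -0.1960, g' = -1.054 → ψ₁ = 0.464
  ψ₁ = 0.464: g = -0.0226, g' = -0.851 → ψ₁ = 0.437
Converged at ψ₁ = 0.437.
Drum-1 compositions:
  2-propanol: x = 0.042, y = 0.149
  n-heptane: x = 0.150, y = 0.349
  toluene: x = 0.203, y = 0.338
  n-decane: x = 0.605, y = 0.163
Drum-2 feed = drum-1 vapor: z₂ = (0.1490, 0.3492, 0.3384, 0.1634).
Drum 2:
Newton–Raphson from ψ₂ = 0.5:
  ψ₂ = 0.500: g = 0.1236, g' = -0.497 → ψ₂ = 0.749
  ψ₂ = 0.749: g = -0.0317, g' = -0.836 → ψ₂ = 0.711
  ψ₂ = 0.711: g = -0.0018, g' = -0.746 → ψ₂ = 0.708
Converged at ψ₂ = 0.708.
  2-propanol: x = 0.073, y = 0.180
  n-heptane: x = 0.241, y = 0.394
  toluene: x = 0.302, y = 0.353
  n-decane: x = 0.383, y = 0.073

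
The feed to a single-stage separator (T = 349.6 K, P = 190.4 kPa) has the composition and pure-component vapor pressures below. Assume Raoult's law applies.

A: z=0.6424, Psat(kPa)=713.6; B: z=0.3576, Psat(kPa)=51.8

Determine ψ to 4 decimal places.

Raoult's law: Kᵢ = Pᵢˢᵃᵗ/P = Pᵢˢᵃᵗ/190.4.
  K_A = 713.6/190.4 = 3.747899, K_B = 51.8/190.4 = 0.272059
Let ψ = V/F and solve Σ zᵢ(Kᵢ−1)/(1+ψ(Kᵢ−1)) = 0.
g(0) = ΣzᵢKᵢ − 1 = 1.5049 and g(1) = 1 − Σzᵢ/Kᵢ = -0.4858, so a root lies in (0, 1).
Binary case is linear: z₁(K₁−1)(1+ψ(K₂−1)) + z₂(K₂−1)(1+ψ(K₁−1)) = 0
⇒ ψ = [z₁(K₁−1)+z₂(K₂−1)] / [−(K₁−1)(K₂−1)] = 1.50494/2.00031 = 0.7524

ψ = 0.7524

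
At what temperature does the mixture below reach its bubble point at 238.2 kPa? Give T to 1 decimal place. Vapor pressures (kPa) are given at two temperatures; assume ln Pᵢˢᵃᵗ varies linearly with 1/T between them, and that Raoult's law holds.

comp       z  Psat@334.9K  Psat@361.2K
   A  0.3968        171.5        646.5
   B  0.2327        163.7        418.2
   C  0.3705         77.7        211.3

Bubble-point temperature: ΣzᵢPᵢˢᵃᵗ(T) = P. Interpolate ln Pᵢˢᵃᵗ = aᵢ + bᵢ/T.
  T = 334.9 K: ΣzᵢPᵢˢᵃᵗ = 134.93 kPa
  T = 361.2 K: ΣzᵢPᵢˢᵃᵗ = 432.13 kPa
  T = 348.0 K: ΣzᵢPᵢˢᵃᵗ = 245.29 kPa
  T = 341.4 K: ΣzᵢPᵢˢᵃᵗ = 182.35 kPa
  T = 344.7 K: ΣzᵢPᵢˢᵃᵗ = 211.74 kPa
  T = 346.4 K: ΣzᵢPᵢˢᵃᵗ = 228.47 kPa
Interpolating between 346.4 K and 348.0 K gives T ≈ 347.3 K.

T = 347.3 K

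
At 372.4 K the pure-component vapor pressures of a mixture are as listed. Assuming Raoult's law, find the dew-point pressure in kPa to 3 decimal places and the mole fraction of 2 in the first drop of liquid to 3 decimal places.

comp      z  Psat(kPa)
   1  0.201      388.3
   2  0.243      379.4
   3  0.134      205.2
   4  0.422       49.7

Pdew = 97.068 kPa, x_2 = 0.062

At the dew point ψ → 1, so Σzᵢ/Kᵢ = 1 with Kᵢ = Pᵢˢᵃᵗ/P ⇒ 1/P = Σzᵢ/Pᵢˢᵃᵗ.
1/P = 0.201/388.3 + 0.243/379.4 + 0.134/205.2 + 0.422/49.7 = 0.010302 ⇒ P = 97.068 kPa
xᵢ = zᵢP/Pᵢˢᵃᵗ ⇒ x_2 = 0.243·97.068/379.4 = 0.062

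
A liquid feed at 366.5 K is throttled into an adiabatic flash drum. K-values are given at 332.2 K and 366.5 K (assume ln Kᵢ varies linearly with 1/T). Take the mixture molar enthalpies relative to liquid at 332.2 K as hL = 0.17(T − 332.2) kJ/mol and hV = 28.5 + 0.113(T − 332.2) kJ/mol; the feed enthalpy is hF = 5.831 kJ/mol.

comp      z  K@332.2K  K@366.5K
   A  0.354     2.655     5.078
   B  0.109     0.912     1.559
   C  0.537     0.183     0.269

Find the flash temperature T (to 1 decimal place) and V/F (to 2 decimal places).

Adiabatic flash: solve Rachford–Rice at each trial T, then check hF = ψ·hV(T) + (1−ψ)·hL(T).
  T = 332.2 K: K = (2.655, 0.912, 0.183), RR gives ψ = 0.113, H_out = 3.234 kJ/mol
  T = 366.5 K: K = (5.078, 1.559, 0.269), RR gives ψ = 0.431, H_out = 17.262 kJ/mol
  T = 349.4 K: K = (3.734, 1.209, 0.224), RR gives ψ = 0.308, H_out = 11.387 kJ/mol
  T = 340.8 K: K = (3.162, 1.054, 0.203), RR gives ψ = 0.224, H_out = 7.747 kJ/mol
  T = 336.5 K: K = (2.901, 0.981, 0.193), RR gives ψ = 0.173, H_out = 5.632 kJ/mol
  T = 338.6 K: K = (3.027, 1.016, 0.198), RR gives ψ = 0.199, H_out = 6.696 kJ/mol
Linear interpolation between T = 336.5 (H_out = 5.632) and T = 338.6 (H_out = 6.696) on hF = 5.831 gives T ≈ 336.9 K, at which ψ = 0.18.

T = 336.9 K, V/F = 0.18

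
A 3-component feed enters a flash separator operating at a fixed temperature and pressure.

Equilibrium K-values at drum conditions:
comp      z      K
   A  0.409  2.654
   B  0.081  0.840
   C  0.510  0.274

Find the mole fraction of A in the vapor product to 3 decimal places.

y_A = 0.756

Rachford–Rice: g(ψ) = Σ zᵢ(Kᵢ−1)/(1+ψ(Kᵢ−1)) = 0.
g(0) = ΣzᵢKᵢ − 1 = 0.293 and g(1) = 1 − Σzᵢ/Kᵢ = -1.112, so a root lies in (0, 1).
Newton–Raphson from ψ = 0.5:
  ψ = 0.500: g = -0.2251, g' = -1.000 → ψ = 0.275
  ψ = 0.275: g = -0.0112, g' = -0.951 → ψ = 0.263
Converged at ψ = 0.263.
Compositions from xᵢ = zᵢ/(1+ψ(Kᵢ−1)), yᵢ = Kᵢxᵢ:
  A: x = 0.285, y = 0.756
  B: x = 0.085, y = 0.071
  C: x = 0.631, y = 0.173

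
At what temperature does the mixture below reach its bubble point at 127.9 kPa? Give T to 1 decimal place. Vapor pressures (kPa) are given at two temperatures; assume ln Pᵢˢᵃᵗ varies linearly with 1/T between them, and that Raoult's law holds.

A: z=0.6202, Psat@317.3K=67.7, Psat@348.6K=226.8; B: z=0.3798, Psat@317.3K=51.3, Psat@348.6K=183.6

Bubble-point temperature: ΣzᵢPᵢˢᵃᵗ(T) = P. Interpolate ln Pᵢˢᵃᵗ = aᵢ + bᵢ/T.
  T = 317.3 K: ΣzᵢPᵢˢᵃᵗ = 61.47 kPa
  T = 348.6 K: ΣzᵢPᵢˢᵃᵗ = 210.39 kPa
  T = 333.0 K: ΣzᵢPᵢˢᵃᵗ = 117.28 kPa
  T = 340.8 K: ΣzᵢPᵢˢᵃᵗ = 158.13 kPa
  T = 336.9 K: ΣzᵢPᵢˢᵃᵗ = 136.41 kPa
  T = 334.9 K: ΣzᵢPᵢˢᵃᵗ = 126.29 kPa
Interpolating between 334.9 K and 336.9 K gives T ≈ 335.2 K.

T = 335.2 K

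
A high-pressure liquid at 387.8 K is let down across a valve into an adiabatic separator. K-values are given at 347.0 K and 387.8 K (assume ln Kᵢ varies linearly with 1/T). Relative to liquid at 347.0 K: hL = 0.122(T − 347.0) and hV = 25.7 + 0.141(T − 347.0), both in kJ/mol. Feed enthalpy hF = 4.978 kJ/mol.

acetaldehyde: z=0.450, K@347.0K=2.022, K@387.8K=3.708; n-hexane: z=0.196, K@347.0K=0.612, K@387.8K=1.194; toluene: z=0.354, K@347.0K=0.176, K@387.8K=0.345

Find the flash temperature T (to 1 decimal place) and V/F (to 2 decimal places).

T = 349.5 K, V/F = 0.18

Adiabatic flash: solve Rachford–Rice at each trial T, then check hF = ψ·hV(T) + (1−ψ)·hL(T).
  T = 347.0 K: K = (2.022, 0.612, 0.176), RR gives ψ = 0.129, H_out = 3.311 kJ/mol
  T = 387.8 K: K = (3.708, 1.194, 0.345), RR gives ψ = 0.728, H_out = 24.258 kJ/mol
  T = 367.4 K: K = (2.785, 0.871, 0.251), RR gives ψ = 0.471, H_out = 14.769 kJ/mol
  T = 357.2 K: K = (2.384, 0.734, 0.211), RR gives ψ = 0.321, H_out = 9.564 kJ/mol
  T = 352.1 K: K = (2.198, 0.671, 0.193), RR gives ψ = 0.233, H_out = 6.628 kJ/mol
  T = 349.6 K: K = (2.111, 0.642, 0.185), RR gives ψ = 0.184, H_out = 5.060 kJ/mol
  T = 348.3 K: K = (2.066, 0.627, 0.180), RR gives ψ = 0.157, H_out = 4.202 kJ/mol
Linear interpolation between T = 348.3 (H_out = 4.202) and T = 349.6 (H_out = 5.060) on hF = 4.978 gives T ≈ 349.5 K, at which ψ = 0.18.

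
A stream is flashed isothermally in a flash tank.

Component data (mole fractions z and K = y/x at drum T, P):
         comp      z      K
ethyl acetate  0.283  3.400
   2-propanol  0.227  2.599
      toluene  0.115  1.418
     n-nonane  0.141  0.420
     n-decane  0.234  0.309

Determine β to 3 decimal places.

Rachford–Rice: g(β) = Σ zᵢ(Kᵢ−1)/(1+β(Kᵢ−1)) = 0.
Check two-phase: ΣzᵢKᵢ = 1.847 > 1 and Σzᵢ/Kᵢ = 1.345 > 1, so g(0) = 0.847 > 0 and g(1) = -0.345 < 0.
Newton iteration, β⁰ = 0.5:
  β = 0.500: g = 0.1880, g' = -0.885 → β = 0.712
Converged at β = 0.712.

β = 0.712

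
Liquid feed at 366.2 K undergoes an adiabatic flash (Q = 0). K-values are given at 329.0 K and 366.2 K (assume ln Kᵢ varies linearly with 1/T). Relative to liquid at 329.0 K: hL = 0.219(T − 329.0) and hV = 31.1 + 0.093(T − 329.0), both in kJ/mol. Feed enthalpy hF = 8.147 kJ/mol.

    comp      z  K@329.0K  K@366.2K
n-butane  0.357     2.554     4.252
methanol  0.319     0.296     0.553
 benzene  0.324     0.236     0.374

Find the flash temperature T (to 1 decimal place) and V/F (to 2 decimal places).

T = 339.5 K, V/F = 0.20

Adiabatic flash: solve Rachford–Rice at each trial T, then check hF = ψ·hV(T) + (1−ψ)·hL(T).
  T = 329.0 K: K = (2.554, 0.296, 0.236), RR gives ψ = 0.072, H_out = 2.252 kJ/mol
  T = 366.2 K: K = (4.252, 0.553, 0.374), RR gives ψ = 0.461, H_out = 20.319 kJ/mol
  T = 347.6 K: K = (3.341, 0.411, 0.301), RR gives ψ = 0.278, H_out = 12.081 kJ/mol
  T = 338.3 K: K = (2.932, 0.351, 0.267), RR gives ψ = 0.183, H_out = 7.520 kJ/mol
  T = 343.0 K: K = (3.134, 0.380, 0.284), RR gives ψ = 0.233, H_out = 9.888 kJ/mol
  T = 340.6 K: K = (3.030, 0.365, 0.275), RR gives ψ = 0.208, H_out = 8.698 kJ/mol
Linear interpolation between T = 338.3 (H_out = 7.520) and T = 340.6 (H_out = 8.698) on hF = 8.147 gives T ≈ 339.5 K, at which ψ = 0.20.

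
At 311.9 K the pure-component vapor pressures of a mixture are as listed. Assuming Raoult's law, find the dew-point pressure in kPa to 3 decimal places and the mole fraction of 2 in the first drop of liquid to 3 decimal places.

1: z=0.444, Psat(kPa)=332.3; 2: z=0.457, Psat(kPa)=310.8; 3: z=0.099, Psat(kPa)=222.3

Pdew = 307.514 kPa, x_2 = 0.452

At the dew point ψ → 1, so Σzᵢ/Kᵢ = 1 with Kᵢ = Pᵢˢᵃᵗ/P ⇒ 1/P = Σzᵢ/Pᵢˢᵃᵗ.
1/P = 0.444/332.3 + 0.457/310.8 + 0.099/222.3 = 0.003252 ⇒ P = 307.514 kPa
xᵢ = zᵢP/Pᵢˢᵃᵗ ⇒ x_2 = 0.457·307.514/310.8 = 0.452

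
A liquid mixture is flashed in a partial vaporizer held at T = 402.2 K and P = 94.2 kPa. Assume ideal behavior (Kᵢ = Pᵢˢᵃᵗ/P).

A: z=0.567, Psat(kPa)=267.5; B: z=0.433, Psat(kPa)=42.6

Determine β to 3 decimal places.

Raoult's law: Kᵢ = Pᵢˢᵃᵗ/P = Pᵢˢᵃᵗ/94.2.
  K_A = 267.5/94.2 = 2.83970, K_B = 42.6/94.2 = 0.45223
Material balance + equilibrium reduce to Σ zᵢ(Kᵢ−1)/(1+β(Kᵢ−1)) = 0.
Check two-phase: ΣzᵢKᵢ = 1.806 > 1 and Σzᵢ/Kᵢ = 1.157 > 1, so g(0) = 0.806 > 0 and g(1) = -0.157 < 0.
Binary case is linear: z₁(K₁−1)(1+β(K₂−1)) + z₂(K₂−1)(1+β(K₁−1)) = 0
⇒ β = [z₁(K₁−1)+z₂(K₂−1)] / [−(K₁−1)(K₂−1)] = 0.8059/1.0077 = 0.800

β = 0.800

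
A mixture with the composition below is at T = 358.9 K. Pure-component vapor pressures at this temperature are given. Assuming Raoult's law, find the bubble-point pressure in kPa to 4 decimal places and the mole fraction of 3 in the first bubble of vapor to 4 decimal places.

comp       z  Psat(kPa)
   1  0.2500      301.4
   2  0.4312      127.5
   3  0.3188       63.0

At the bubble point ψ → 0, so ΣzᵢKᵢ = 1 with Kᵢ = Pᵢˢᵃᵗ/P ⇒ P = ΣzᵢPᵢˢᵃᵗ.
P = 0.2500·301.4 + 0.4312·127.5 + 0.3188·63.0 = 150.4124 kPa
yᵢ = zᵢPᵢˢᵃᵗ/P ⇒ y_3 = 0.3188·63.0/150.4124 = 0.1335

Pbub = 150.4124 kPa, y_3 = 0.1335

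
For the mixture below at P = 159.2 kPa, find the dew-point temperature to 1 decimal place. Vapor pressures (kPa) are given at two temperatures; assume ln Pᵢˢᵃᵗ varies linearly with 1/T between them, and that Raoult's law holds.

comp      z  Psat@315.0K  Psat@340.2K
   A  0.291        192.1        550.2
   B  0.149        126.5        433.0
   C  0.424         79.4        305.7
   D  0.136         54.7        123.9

T = 325.8 K

Dew-point temperature: Σzᵢ·P/Pᵢˢᵃᵗ(T) = 1. Interpolate ln Pᵢˢᵃᵗ = aᵢ + bᵢ/T.
  T = 315.0 K: ΣzᵢP/Pᵢˢᵃᵗ = 1.6746
  T = 340.2 K: ΣzᵢP/Pᵢˢᵃᵗ = 0.5345
  T = 327.6 K: ΣzᵢP/Pᵢˢᵃᵗ = 0.9197
  T = 321.3 K: ΣzᵢP/Pᵢˢᵃᵗ = 1.2317
  T = 324.5 K: ΣzᵢP/Pᵢˢᵃᵗ = 1.0599
  T = 326.1 K: ΣzᵢP/Pᵢˢᵃᵗ = 0.9846
Interpolating between 324.5 K and 326.1 K gives T ≈ 325.8 K.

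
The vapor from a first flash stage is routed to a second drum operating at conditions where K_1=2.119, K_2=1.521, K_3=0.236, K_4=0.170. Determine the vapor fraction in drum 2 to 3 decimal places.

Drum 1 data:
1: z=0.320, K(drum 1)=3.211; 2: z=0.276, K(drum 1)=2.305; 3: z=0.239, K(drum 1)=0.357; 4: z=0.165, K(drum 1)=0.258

V/F (drum 2) = 0.705

Drum 1:
Rachford–Rice: g(ψ₁) = Σ zᵢ(Kᵢ−1)/(1+ψ₁(Kᵢ−1)) = 0.
Feasibility: ΣzᵢKᵢ = 1.792, Σzᵢ/Kᵢ = 1.528 — both > 1, two phases present.
Iterate (Newton) starting at ψ₁ = 0.5:
  ψ₁ = 0.500: g = 0.1329, g' = -0.969 → ψ₁ = 0.637
  ψ₁ = 0.637: g = -0.0021, g' = -1.020 → ψ₁ = 0.635
Converged at ψ₁ = 0.635.
Drum-1 compositions:
  1: x = 0.133, y = 0.427
  2: x = 0.151, y = 0.348
  3: x = 0.404, y = 0.144
  4: x = 0.312, y = 0.081
Drum-2 feed = drum-1 vapor: z₂ = (0.4274, 0.3479, 0.1442, 0.0805).
Drum 2:
Material balance + equilibrium reduce to Σ zᵢ(Kᵢ−1)/(1+ψ₂(Kᵢ−1)) = 0.
g(0) = ΣzᵢKᵢ − 1 = 0.483 and g(1) = 1 − Σzᵢ/Kᵢ = -0.515, so a root lies in (0, 1).
Newton–Raphson from ψ₂ = 0.4:
  ψ₂ = 0.400: g = 0.2217, g' = -0.619 → ψ₂ = 0.758
  ψ₂ = 0.758: g = -0.0534, g' = -1.084 → ψ₂ = 0.709
  ψ₂ = 0.709: g = -0.0036, g' = -0.945 → ψ₂ = 0.705
Converged at ψ₂ = 0.705.
  1: x = 0.239, y = 0.506
  2: x = 0.254, y = 0.387
  3: x = 0.313, y = 0.074
  4: x = 0.194, y = 0.033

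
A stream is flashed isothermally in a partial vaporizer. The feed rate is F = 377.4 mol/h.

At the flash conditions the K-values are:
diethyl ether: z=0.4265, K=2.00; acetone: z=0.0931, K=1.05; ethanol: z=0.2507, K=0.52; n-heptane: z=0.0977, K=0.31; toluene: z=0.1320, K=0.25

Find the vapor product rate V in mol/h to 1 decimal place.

Material balance + equilibrium reduce to Σ zᵢ(Kᵢ−1)/(1+V/F(Kᵢ−1)) = 0.
g(0) = ΣzᵢKᵢ − 1 = 0.1444 and g(1) = 1 − Σzᵢ/Kᵢ = -0.6272, so a root lies in (0, 1).
Newton iteration, V/F⁰ = 0.67:
  V/F = 0.6700: g = -0.24186, g' = -0.7395 → V/F = 0.3430
  V/F = 0.3430: g = -0.04348, g' = -0.5339 → V/F = 0.2615
  V/F = 0.2615: g = -0.00034, g' = -0.5279 → V/F = 0.2609
Converged at V/F = 0.2609.
Then V = V/F·F = 0.2609·377.4 = 98.5 mol/h and L = F − V = 278.9 mol/h.

V = 98.5 mol/h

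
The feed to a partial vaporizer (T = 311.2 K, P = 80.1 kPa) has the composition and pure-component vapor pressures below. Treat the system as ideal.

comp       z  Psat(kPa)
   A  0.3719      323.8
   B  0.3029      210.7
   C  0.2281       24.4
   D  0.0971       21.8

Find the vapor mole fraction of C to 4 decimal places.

y_C = 0.1599

Raoult's law: Kᵢ = Pᵢˢᵃᵗ/P = Pᵢˢᵃᵗ/80.1.
  K_A = 323.8/80.1 = 4.042447, K_B = 210.7/80.1 = 2.630462, K_C = 24.4/80.1 = 0.304619, K_D = 21.8/80.1 = 0.272160
Rachford–Rice: g(ψ) = Σ zᵢ(Kᵢ−1)/(1+ψ(Kᵢ−1)) = 0.
g(0) = ΣzᵢKᵢ − 1 = 1.3961 and g(1) = 1 − Σzᵢ/Kᵢ = -0.3127, so a root lies in (0, 1).
Newton iteration, ψ⁰ = 0.5:
  ψ = 0.5000: g = 0.36658, g' = -1.1723 → ψ = 0.8127
  ψ = 0.8127: g = 0.00047, g' = -1.3260 → ψ = 0.8131
Converged at ψ = 0.8131.
Compositions from xᵢ = zᵢ/(1+ψ(Kᵢ−1)), yᵢ = Kᵢxᵢ:
  A: x = 0.1071, y = 0.4328
  B: x = 0.1302, y = 0.3426
  C: x = 0.5248, y = 0.1599
  D: x = 0.2379, y = 0.0647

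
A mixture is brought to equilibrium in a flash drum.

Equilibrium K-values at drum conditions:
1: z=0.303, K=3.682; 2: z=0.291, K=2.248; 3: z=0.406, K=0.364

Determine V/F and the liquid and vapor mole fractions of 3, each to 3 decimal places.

Rachford–Rice: g(V/F) = Σ zᵢ(Kᵢ−1)/(1+V/F(Kᵢ−1)) = 0.
g(0) = ΣzᵢKᵢ − 1 = 0.918 and g(1) = 1 − Σzᵢ/Kᵢ = -0.327, so a root lies in (0, 1).
Newton–Raphson from V/F = 0.57:
  V/F = 0.570: g = 0.1285, g' = -0.900 → V/F = 0.713
  V/F = 0.713: g = -0.0011, g' = -0.934 → V/F = 0.712
Converged at V/F = 0.712.
Compositions from xᵢ = zᵢ/(1+V/F(Kᵢ−1)), yᵢ = Kᵢxᵢ:
  1: x = 0.104, y = 0.384
  2: x = 0.154, y = 0.346
  3: x = 0.742, y = 0.270

V/F = 0.712, x_3 = 0.742, y_3 = 0.270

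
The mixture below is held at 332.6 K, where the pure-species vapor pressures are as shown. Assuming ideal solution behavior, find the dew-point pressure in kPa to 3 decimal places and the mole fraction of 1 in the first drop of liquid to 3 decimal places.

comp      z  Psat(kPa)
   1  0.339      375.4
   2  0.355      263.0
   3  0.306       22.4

At the dew point ψ → 1, so Σzᵢ/Kᵢ = 1 with Kᵢ = Pᵢˢᵃᵗ/P ⇒ 1/P = Σzᵢ/Pᵢˢᵃᵗ.
1/P = 0.339/375.4 + 0.355/263.0 + 0.306/22.4 = 0.015914 ⇒ P = 62.839 kPa
xᵢ = zᵢP/Pᵢˢᵃᵗ ⇒ x_1 = 0.339·62.839/375.4 = 0.057

Pdew = 62.839 kPa, x_1 = 0.057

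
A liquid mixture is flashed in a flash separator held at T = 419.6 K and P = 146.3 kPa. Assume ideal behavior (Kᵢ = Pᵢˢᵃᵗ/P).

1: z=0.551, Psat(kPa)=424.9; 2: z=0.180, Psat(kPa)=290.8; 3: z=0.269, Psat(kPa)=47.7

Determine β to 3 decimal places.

Raoult's law: Kᵢ = Pᵢˢᵃᵗ/P = Pᵢˢᵃᵗ/146.3.
  K_1 = 424.9/146.3 = 2.90431, K_2 = 290.8/146.3 = 1.98770, K_3 = 47.7/146.3 = 0.32604
Let β = V/F and solve Σ zᵢ(Kᵢ−1)/(1+β(Kᵢ−1)) = 0.
Feasibility: ΣzᵢKᵢ = 2.046, Σzᵢ/Kᵢ = 1.105 — both > 1, two phases present.
Newton–Raphson from β = 0.44:
  β = 0.440: g = 0.4371, g' = -0.924 → β = 0.913
  β = 0.913: g = 0.0051, g' = -1.141 → β = 0.918
Converged at β = 0.918.

β = 0.918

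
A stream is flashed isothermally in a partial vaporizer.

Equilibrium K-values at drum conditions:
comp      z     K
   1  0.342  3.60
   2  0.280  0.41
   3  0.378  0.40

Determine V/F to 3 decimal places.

Rachford–Rice: g(V/F) = Σ zᵢ(Kᵢ−1)/(1+V/F(Kᵢ−1)) = 0.
g(0) = ΣzᵢKᵢ − 1 = 0.497 and g(1) = 1 − Σzᵢ/Kᵢ = -0.723, so a root lies in (0, 1).
Newton–Raphson from V/F = 0.36:
  V/F = 0.360: g = -0.0397, g' = -0.995 → V/F = 0.320
  V/F = 0.320: g = 0.0010, g' = -1.045 → V/F = 0.321
Converged at V/F = 0.321.

V/F = 0.321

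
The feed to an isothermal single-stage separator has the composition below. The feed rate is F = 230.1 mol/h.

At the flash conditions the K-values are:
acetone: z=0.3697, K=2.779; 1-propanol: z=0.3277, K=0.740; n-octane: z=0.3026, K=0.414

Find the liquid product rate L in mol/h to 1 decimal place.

L = 115.3 mol/h

Newton–Raphson from ψ = 0.5:
  ψ = 0.5000: g = -0.00067, g' = -0.5649 → ψ = 0.4988
Converged at ψ = 0.4988.
Then V = ψ·F = 0.4988·230.1 = 114.8 mol/h and L = F − V = 115.3 mol/h.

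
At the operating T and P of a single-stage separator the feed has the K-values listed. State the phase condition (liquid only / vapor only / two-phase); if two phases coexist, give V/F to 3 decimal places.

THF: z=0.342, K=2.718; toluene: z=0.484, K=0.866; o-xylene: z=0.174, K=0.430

ΣzᵢKᵢ = 1.424; Σzᵢ/Kᵢ = 1.089.
Both exceed 1, so a two-phase solution exists.
Let ψ = V/F and solve Σ zᵢ(Kᵢ−1)/(1+ψ(Kᵢ−1)) = 0.
Newton iteration, ψ⁰ = 0.5:
  ψ = 0.500: g = 0.1078, g' = -0.413 → ψ = 0.761
  ψ = 0.761: g = 0.0071, g' = -0.377 → ψ = 0.780
Converged at ψ = 0.780.

two-phase, V/F = 0.780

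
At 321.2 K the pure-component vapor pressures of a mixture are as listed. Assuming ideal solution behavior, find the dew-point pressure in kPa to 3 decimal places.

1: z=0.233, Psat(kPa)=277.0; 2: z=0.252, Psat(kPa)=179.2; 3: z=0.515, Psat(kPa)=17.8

Pdew = 32.072 kPa

At the dew point ψ → 1, so Σzᵢ/Kᵢ = 1 with Kᵢ = Pᵢˢᵃᵗ/P ⇒ 1/P = Σzᵢ/Pᵢˢᵃᵗ.
1/P = 0.233/277.0 + 0.252/179.2 + 0.515/17.8 = 0.031180 ⇒ P = 32.072 kPa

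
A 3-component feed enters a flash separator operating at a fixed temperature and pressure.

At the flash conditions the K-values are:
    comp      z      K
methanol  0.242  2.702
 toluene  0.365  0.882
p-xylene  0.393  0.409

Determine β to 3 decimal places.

β = 0.200

Iterate (Newton) starting at β = 0.5:
  β = 0.500: g = -0.1529, g' = -0.487 → β = 0.186
  β = 0.186: g = 0.0079, g' = -0.583 → β = 0.199
  β = 0.199: g = 0.0001, g' = -0.572 → β = 0.200
Converged at β = 0.200.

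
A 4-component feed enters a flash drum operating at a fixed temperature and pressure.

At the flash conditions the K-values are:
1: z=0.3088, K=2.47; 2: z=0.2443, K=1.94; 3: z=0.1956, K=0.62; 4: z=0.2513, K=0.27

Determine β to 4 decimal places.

Rachford–Rice: g(β) = Σ zᵢ(Kᵢ−1)/(1+β(Kᵢ−1)) = 0.
Feasibility: ΣzᵢKᵢ = 1.4258, Σzᵢ/Kᵢ = 1.4972 — both > 1, two phases present.
Newton iteration, β⁰ = 0.5:
  β = 0.5000: g = 0.03719, g' = -0.6967 → β = 0.5534
  β = 0.5534: g = -0.00053, g' = -0.7186 → β = 0.5526
Converged at β = 0.5526.

β = 0.5526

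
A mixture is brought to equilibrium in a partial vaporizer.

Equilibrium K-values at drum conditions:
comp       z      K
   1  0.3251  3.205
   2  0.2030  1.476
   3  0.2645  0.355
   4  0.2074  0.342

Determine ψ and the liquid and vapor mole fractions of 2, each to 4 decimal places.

ψ = 0.4562, x_2 = 0.1668, y_2 = 0.2462

Newton iteration, ψ⁰ = 0.5:
  ψ = 0.5000: g = -0.03619, g' = -0.8268 → ψ = 0.4562
Converged at ψ = 0.4562.
Compositions from xᵢ = zᵢ/(1+ψ(Kᵢ−1)), yᵢ = Kᵢxᵢ:
  1: x = 0.1621, y = 0.5194
  2: x = 0.1668, y = 0.2462
  3: x = 0.3748, y = 0.1330
  4: x = 0.2964, y = 0.1014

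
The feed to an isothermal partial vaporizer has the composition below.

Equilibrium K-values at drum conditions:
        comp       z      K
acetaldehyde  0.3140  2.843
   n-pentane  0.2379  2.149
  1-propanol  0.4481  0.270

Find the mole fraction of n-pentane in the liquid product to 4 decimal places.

Iterate (Newton) starting at ψ = 0.42:
  ψ = 0.4200: g = 0.03882, g' = -0.9784 → ψ = 0.4597
  ψ = 0.4597: g = -0.00016, g' = -0.9880 → ψ = 0.4595
Converged at ψ = 0.4595.
Compositions from xᵢ = zᵢ/(1+ψ(Kᵢ−1)), yᵢ = Kᵢxᵢ:
  acetaldehyde: x = 0.1700, y = 0.4834
  n-pentane: x = 0.1557, y = 0.3346
  1-propanol: x = 0.6743, y = 0.1821

x_n-pentane = 0.1557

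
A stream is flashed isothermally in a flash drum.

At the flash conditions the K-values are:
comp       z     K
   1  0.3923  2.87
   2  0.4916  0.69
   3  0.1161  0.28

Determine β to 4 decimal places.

Let β = V/F and solve Σ zᵢ(Kᵢ−1)/(1+β(Kᵢ−1)) = 0.
Feasibility: ΣzᵢKᵢ = 1.4976, Σzᵢ/Kᵢ = 1.2638 — both > 1, two phases present.
Newton iteration, β⁰ = 0.5:
  β = 0.5000: g = 0.06816, g' = -0.5795 → β = 0.6176
  β = 0.6176: g = 0.00141, g' = -0.5629 → β = 0.6201
Converged at β = 0.6201.

β = 0.6201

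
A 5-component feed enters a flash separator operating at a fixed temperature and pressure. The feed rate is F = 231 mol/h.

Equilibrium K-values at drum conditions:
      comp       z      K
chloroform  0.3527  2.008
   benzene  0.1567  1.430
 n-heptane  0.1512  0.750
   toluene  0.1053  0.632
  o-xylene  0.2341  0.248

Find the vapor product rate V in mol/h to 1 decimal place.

Newton–Raphson from β = 0.5:
  β = 0.5000: g = -0.08097, g' = -0.5518 → β = 0.3533
  β = 0.3533: g = -0.00507, g' = -0.4924 → β = 0.3430
  β = 0.3430: g = -0.00001, g' = -0.4903 → β = 0.3429
Converged at β = 0.3429.
Then V = β·F = 0.3429·231 = 79.2 mol/h and L = F − V = 151.8 mol/h.

V = 79.2 mol/h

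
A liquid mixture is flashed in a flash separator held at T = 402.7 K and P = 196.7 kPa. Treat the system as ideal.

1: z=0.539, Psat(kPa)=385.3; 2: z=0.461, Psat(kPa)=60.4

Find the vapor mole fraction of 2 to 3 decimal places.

Raoult's law: Kᵢ = Pᵢˢᵃᵗ/P = Pᵢˢᵃᵗ/196.7.
  K_1 = 385.3/196.7 = 1.95882, K_2 = 60.4/196.7 = 0.30707
Let ψ = V/F and solve Σ zᵢ(Kᵢ−1)/(1+ψ(Kᵢ−1)) = 0.
g(0) = ΣzᵢKᵢ − 1 = 0.197 and g(1) = 1 − Σzᵢ/Kᵢ = -0.776, so a root lies in (0, 1).
Binary case is linear: z₁(K₁−1)(1+ψ(K₂−1)) + z₂(K₂−1)(1+ψ(K₁−1)) = 0
⇒ ψ = [z₁(K₁−1)+z₂(K₂−1)] / [−(K₁−1)(K₂−1)] = 0.1974/0.6644 = 0.297
Compositions from xᵢ = zᵢ/(1+ψ(Kᵢ−1)), yᵢ = Kᵢxᵢ:
  1: x = 0.420, y = 0.822
  2: x = 0.580, y = 0.178

y_2 = 0.178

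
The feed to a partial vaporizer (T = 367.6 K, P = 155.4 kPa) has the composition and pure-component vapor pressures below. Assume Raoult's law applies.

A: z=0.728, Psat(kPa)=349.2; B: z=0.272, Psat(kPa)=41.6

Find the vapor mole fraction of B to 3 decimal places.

y_B = 0.169

Raoult's law: Kᵢ = Pᵢˢᵃᵗ/P = Pᵢˢᵃᵗ/155.4.
  K_A = 349.2/155.4 = 2.24710, K_B = 41.6/155.4 = 0.26770
Binary case is linear: z₁(K₁−1)(1+V/F(K₂−1)) + z₂(K₂−1)(1+V/F(K₁−1)) = 0
⇒ V/F = [z₁(K₁−1)+z₂(K₂−1)] / [−(K₁−1)(K₂−1)] = 0.7087/0.9133 = 0.776
Compositions from xᵢ = zᵢ/(1+V/F(Kᵢ−1)), yᵢ = Kᵢxᵢ:
  A: x = 0.370, y = 0.831
  B: x = 0.630, y = 0.169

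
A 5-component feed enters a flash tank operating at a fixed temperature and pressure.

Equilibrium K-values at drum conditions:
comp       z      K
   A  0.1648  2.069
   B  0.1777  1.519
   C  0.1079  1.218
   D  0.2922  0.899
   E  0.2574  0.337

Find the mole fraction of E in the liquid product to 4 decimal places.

Rachford–Rice: g(β) = Σ zᵢ(Kᵢ−1)/(1+β(Kᵢ−1)) = 0.
Check two-phase: ΣzᵢKᵢ = 1.0918 > 1 and Σzᵢ/Kᵢ = 1.3741 > 1, so g(0) = 0.0918 > 0 and g(1) = -0.3741 < 0.
Newton iteration, β⁰ = 0.5:
  β = 0.5000: g = -0.07712, g' = -0.3708 → β = 0.2920
  β = 0.2920: g = -0.00558, g' = -0.3272 → β = 0.2750
  β = 0.2750: g = -0.00001, g' = -0.3261 → β = 0.2749
Converged at β = 0.2749.
Compositions from xᵢ = zᵢ/(1+β(Kᵢ−1)), yᵢ = Kᵢxᵢ:
  A: x = 0.1274, y = 0.2635
  B: x = 0.1555, y = 0.2362
  C: x = 0.1018, y = 0.1240
  D: x = 0.3005, y = 0.2702
  E: x = 0.3148, y = 0.1061

x_E = 0.3148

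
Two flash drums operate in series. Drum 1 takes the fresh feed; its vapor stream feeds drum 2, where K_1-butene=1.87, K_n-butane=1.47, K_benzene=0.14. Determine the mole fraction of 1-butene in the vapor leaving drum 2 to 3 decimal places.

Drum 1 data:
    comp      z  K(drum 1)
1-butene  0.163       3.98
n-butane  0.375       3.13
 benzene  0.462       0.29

Drum 1:
Rachford–Rice: g(ψ₁) = Σ zᵢ(Kᵢ−1)/(1+ψ₁(Kᵢ−1)) = 0.
g(0) = ΣzᵢKᵢ − 1 = 0.956 and g(1) = 1 − Σzᵢ/Kᵢ = -0.754, so a root lies in (0, 1).
Newton–Raphson from ψ₁ = 0.41:
  ψ₁ = 0.410: g = 0.1823, g' = -1.241 → ψ₁ = 0.557
  ψ₁ = 0.557: g = 0.0055, g' = -1.198 → ψ₁ = 0.561
Converged at ψ₁ = 0.561.
Drum-1 compositions:
  1-butene: x = 0.061, y = 0.243
  n-butane: x = 0.171, y = 0.535
  benzene: x = 0.768, y = 0.223
Drum-2 feed = drum-1 vapor: z₂ = (0.2427, 0.5345, 0.2228).
Drum 2:
Rachford–Rice: g(ψ₂) = Σ zᵢ(Kᵢ−1)/(1+ψ₂(Kᵢ−1)) = 0.
Feasibility: ΣzᵢKᵢ = 1.271, Σzᵢ/Kᵢ = 2.085 — both > 1, two phases present.
Newton–Raphson from ψ₂ = 0.5:
  ψ₂ = 0.500: g = 0.0144, g' = -0.674 → ψ₂ = 0.521
Converged at ψ₂ = 0.521.
  1-butene: x = 0.167, y = 0.312
  n-butane: x = 0.429, y = 0.631
  benzene: x = 0.404, y = 0.057

y_1-butene (drum 2) = 0.312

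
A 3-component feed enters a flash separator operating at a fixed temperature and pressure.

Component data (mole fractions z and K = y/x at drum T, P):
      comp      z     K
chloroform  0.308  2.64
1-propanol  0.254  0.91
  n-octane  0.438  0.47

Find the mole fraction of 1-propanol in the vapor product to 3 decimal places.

Iterate (Newton) starting at β = 0.6:
  β = 0.600: g = -0.1099, g' = -0.477 → β = 0.370
  β = 0.370: g = 0.0021, g' = -0.514 → β = 0.374
Converged at β = 0.374.
Compositions from xᵢ = zᵢ/(1+β(Kᵢ−1)), yᵢ = Kᵢxᵢ:
  chloroform: x = 0.191, y = 0.504
  1-propanol: x = 0.263, y = 0.239
  n-octane: x = 0.546, y = 0.257

y_1-propanol = 0.239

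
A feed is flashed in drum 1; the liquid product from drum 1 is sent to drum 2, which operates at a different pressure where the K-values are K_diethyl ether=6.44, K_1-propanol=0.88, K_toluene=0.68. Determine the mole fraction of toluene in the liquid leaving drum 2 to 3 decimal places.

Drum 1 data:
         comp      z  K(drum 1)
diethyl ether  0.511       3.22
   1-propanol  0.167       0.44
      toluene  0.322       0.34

Drum 1:
Rachford–Rice: g(ψ₁) = Σ zᵢ(Kᵢ−1)/(1+ψ₁(Kᵢ−1)) = 0.
g(0) = ΣzᵢKᵢ − 1 = 0.828 and g(1) = 1 − Σzᵢ/Kᵢ = -0.485, so a root lies in (0, 1).
Iterate (Newton) starting at ψ₁ = 0.47:
  ψ₁ = 0.470: g = 0.1201, g' = -0.994 → ψ₁ = 0.591
  ψ₁ = 0.591: g = 0.0026, g' = -0.965 → ψ₁ = 0.594
Converged at ψ₁ = 0.594.
Drum-1 compositions:
  diethyl ether: x = 0.220, y = 0.710
  1-propanol: x = 0.250, y = 0.110
  toluene: x = 0.529, y = 0.180
Drum-2 feed = drum-1 liquid: z₂ = (0.2205, 0.2501, 0.5294).
Drum 2:
Let ψ₂ = V/F and solve Σ zᵢ(Kᵢ−1)/(1+ψ₂(Kᵢ−1)) = 0.
Check two-phase: ΣzᵢKᵢ = 2.000 > 1 and Σzᵢ/Kᵢ = 1.097 > 1, so g(0) = 1.000 > 0 and g(1) = -0.097 < 0.
Iterate (Newton) starting at ψ₂ = 0.31:
  ψ₂ = 0.310: g = 0.2272, g' = -0.975 → ψ₂ = 0.543
  ψ₂ = 0.543: g = 0.0662, g' = -0.501 → ψ₂ = 0.675
  ψ₂ = 0.675: g = 0.0079, g' = -0.391 → ψ₂ = 0.695
  ψ₂ = 0.695: g = 0.0001, g' = -0.379 → ψ₂ = 0.696
Converged at ψ₂ = 0.696.
  diethyl ether: x = 0.046, y = 0.297
  1-propanol: x = 0.273, y = 0.240
  toluene: x = 0.681, y = 0.463

x_toluene (drum 2) = 0.681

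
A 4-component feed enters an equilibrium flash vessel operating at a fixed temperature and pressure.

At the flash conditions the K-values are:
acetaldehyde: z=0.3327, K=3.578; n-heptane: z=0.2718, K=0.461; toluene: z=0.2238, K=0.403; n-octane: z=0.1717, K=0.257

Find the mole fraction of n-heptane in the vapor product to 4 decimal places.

Rachford–Rice: g(β) = Σ zᵢ(Kᵢ−1)/(1+β(Kᵢ−1)) = 0.
Check two-phase: ΣzᵢKᵢ = 1.4500 > 1 and Σzᵢ/Kᵢ = 1.9060 > 1, so g(0) = 0.4500 > 0 and g(1) = -0.9060 < 0.
Newton iteration, β⁰ = 0.59:
  β = 0.5900: g = -0.30800, g' = -1.0083 → β = 0.2845
  β = 0.2845: g = -0.00098, g' = -1.1141 → β = 0.2836
Converged at β = 0.2836.
Compositions from xᵢ = zᵢ/(1+β(Kᵢ−1)), yᵢ = Kᵢxᵢ:
  acetaldehyde: x = 0.1922, y = 0.6876
  n-heptane: x = 0.3209, y = 0.1479
  toluene: x = 0.2694, y = 0.1086
  n-octane: x = 0.2175, y = 0.0559

y_n-heptane = 0.1479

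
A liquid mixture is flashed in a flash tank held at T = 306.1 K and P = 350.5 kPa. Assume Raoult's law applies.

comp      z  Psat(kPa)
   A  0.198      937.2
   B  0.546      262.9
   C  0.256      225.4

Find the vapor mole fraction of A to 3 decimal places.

y_A = 0.389

Raoult's law: Kᵢ = Pᵢˢᵃᵗ/P = Pᵢˢᵃᵗ/350.5.
  K_A = 937.2/350.5 = 2.67389, K_B = 262.9/350.5 = 0.75007, K_C = 225.4/350.5 = 0.64308
Let ψ = V/F and solve Σ zᵢ(Kᵢ−1)/(1+ψ(Kᵢ−1)) = 0.
Feasibility: ΣzᵢKᵢ = 1.104, Σzᵢ/Kᵢ = 1.200 — both > 1, two phases present.
Newton iteration, ψ⁰ = 0.5:
  ψ = 0.500: g = -0.0867, g' = -0.257 → ψ = 0.163
  ψ = 0.163: g = 0.0212, g' = -0.416 → ψ = 0.214
  ψ = 0.214: g = 0.0010, g' = -0.377 → ψ = 0.216
Converged at ψ = 0.216.
Compositions from xᵢ = zᵢ/(1+ψ(Kᵢ−1)), yᵢ = Kᵢxᵢ:
  A: x = 0.145, y = 0.389
  B: x = 0.577, y = 0.433
  C: x = 0.277, y = 0.178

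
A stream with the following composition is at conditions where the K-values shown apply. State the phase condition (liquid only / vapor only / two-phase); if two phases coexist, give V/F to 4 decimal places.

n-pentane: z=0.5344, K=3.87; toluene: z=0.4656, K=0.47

ΣzᵢKᵢ = 2.2870; Σzᵢ/Kᵢ = 1.1287.
Both exceed 1, so a two-phase solution exists.
Rachford–Rice: g(ψ) = Σ zᵢ(Kᵢ−1)/(1+ψ(Kᵢ−1)) = 0.
Binary case is linear: z₁(K₁−1)(1+ψ(K₂−1)) + z₂(K₂−1)(1+ψ(K₁−1)) = 0
⇒ ψ = [z₁(K₁−1)+z₂(K₂−1)] / [−(K₁−1)(K₂−1)] = 1.28696/1.52110 = 0.8461

two-phase, V/F = 0.8461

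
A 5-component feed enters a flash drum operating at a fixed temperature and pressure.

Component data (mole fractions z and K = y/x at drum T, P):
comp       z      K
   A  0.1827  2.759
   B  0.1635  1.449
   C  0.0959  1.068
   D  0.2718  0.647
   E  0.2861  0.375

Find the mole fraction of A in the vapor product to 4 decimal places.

y_A = 0.3693

Material balance + equilibrium reduce to Σ zᵢ(Kᵢ−1)/(1+V/F(Kᵢ−1)) = 0.
Check two-phase: ΣzᵢKᵢ = 1.1265 > 1 and Σzᵢ/Kᵢ = 1.4519 > 1, so g(0) = 0.1265 > 0 and g(1) = -0.4519 < 0.
Iterate (Newton) starting at V/F = 0.65:
  V/F = 0.6500: g = -0.21266, g' = -0.5173 → V/F = 0.2389
  V/F = 0.2389: g = -0.01596, g' = -0.5024 → V/F = 0.2071
  V/F = 0.2071: g = 0.00025, g' = -0.5186 → V/F = 0.2076
Converged at V/F = 0.2076.
Compositions from xᵢ = zᵢ/(1+V/F(Kᵢ−1)), yᵢ = Kᵢxᵢ:
  A: x = 0.1338, y = 0.3693
  B: x = 0.1496, y = 0.2167
  C: x = 0.0946, y = 0.1010
  D: x = 0.2933, y = 0.1898
  E: x = 0.3287, y = 0.1233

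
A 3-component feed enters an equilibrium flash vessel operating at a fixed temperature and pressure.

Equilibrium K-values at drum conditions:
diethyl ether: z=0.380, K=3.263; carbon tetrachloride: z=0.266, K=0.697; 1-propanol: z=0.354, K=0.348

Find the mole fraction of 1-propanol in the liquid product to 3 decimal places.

x_1-propanol = 0.504

Rachford–Rice: g(ψ) = Σ zᵢ(Kᵢ−1)/(1+ψ(Kᵢ−1)) = 0.
g(0) = ΣzᵢKᵢ − 1 = 0.549 and g(1) = 1 − Σzᵢ/Kᵢ = -0.515, so a root lies in (0, 1).
Newton iteration, ψ⁰ = 0.64:
  ψ = 0.640: g = -0.1448, g' = -0.805 → ψ = 0.460
  ψ = 0.460: g = -0.0021, g' = -0.807 → ψ = 0.458
Converged at ψ = 0.458.
Compositions from xᵢ = zᵢ/(1+ψ(Kᵢ−1)), yᵢ = Kᵢxᵢ:
  diethyl ether: x = 0.187, y = 0.609
  carbon tetrachloride: x = 0.309, y = 0.215
  1-propanol: x = 0.504, y = 0.176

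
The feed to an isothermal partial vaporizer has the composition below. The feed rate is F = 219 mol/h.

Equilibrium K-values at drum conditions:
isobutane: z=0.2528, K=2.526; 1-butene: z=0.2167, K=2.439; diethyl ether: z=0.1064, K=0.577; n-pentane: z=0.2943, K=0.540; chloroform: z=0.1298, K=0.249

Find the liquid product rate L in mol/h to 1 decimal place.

L = 105.8 mol/h

Newton–Raphson from ψ = 0.5:
  ψ = 0.5000: g = 0.01118, g' = -0.6645 → ψ = 0.5168
Converged at ψ = 0.5168.
Then V = ψ·F = 0.5168·219 = 113.2 mol/h and L = F − V = 105.8 mol/h.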